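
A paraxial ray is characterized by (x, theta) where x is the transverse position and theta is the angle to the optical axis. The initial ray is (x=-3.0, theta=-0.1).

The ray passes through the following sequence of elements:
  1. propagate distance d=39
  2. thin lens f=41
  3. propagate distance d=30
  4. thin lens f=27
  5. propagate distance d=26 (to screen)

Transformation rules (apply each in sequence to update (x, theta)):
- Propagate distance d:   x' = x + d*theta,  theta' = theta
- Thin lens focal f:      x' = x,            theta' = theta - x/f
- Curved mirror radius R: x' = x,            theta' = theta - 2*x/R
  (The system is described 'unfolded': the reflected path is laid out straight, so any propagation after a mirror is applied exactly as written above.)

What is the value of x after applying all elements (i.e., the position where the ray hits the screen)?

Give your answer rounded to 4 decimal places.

Initial: x=-3.0000 theta=-0.1000
After 1 (propagate distance d=39): x=-6.9000 theta=-0.1000
After 2 (thin lens f=41): x=-6.9000 theta=14/205 (≈0.0683)
After 3 (propagate distance d=30): x=-1989/410 (≈-4.8512) theta=14/205 (≈0.0683)
After 4 (thin lens f=27): x=-1989/410 (≈-4.8512) theta=61/246 (≈0.2480)
After 5 (propagate distance d=26 (to screen)): x=1963/1230 (≈1.5959) theta=61/246 (≈0.2480)
Rounded to 4 decimal places: x = 1.5959

Answer: 1.5959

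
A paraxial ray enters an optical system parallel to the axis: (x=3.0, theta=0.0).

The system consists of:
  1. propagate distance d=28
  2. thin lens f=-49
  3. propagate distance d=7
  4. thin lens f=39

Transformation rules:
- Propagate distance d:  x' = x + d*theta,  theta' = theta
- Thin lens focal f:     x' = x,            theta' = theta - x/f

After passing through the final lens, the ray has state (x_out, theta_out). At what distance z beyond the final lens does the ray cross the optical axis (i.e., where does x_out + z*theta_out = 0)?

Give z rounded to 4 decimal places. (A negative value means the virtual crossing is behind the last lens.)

Answer: 128.4706

Derivation:
Initial: x=3.0000 theta=0.0000
After 1 (propagate distance d=28): x=3.0000 theta=0.0000
After 2 (thin lens f=-49): x=3.0000 theta=3/49 (≈0.0612)
After 3 (propagate distance d=7): x=24/7 (≈3.4286) theta=3/49 (≈0.0612)
After 4 (thin lens f=39): x=24/7 (≈3.4286) theta=-17/637 (≈-0.0267)
z_focus = -x_out/theta_out = -(24/7)/(-17/637) = 2184/17 ≈ 128.4706
Rounded to 4 decimal places: z = 128.4706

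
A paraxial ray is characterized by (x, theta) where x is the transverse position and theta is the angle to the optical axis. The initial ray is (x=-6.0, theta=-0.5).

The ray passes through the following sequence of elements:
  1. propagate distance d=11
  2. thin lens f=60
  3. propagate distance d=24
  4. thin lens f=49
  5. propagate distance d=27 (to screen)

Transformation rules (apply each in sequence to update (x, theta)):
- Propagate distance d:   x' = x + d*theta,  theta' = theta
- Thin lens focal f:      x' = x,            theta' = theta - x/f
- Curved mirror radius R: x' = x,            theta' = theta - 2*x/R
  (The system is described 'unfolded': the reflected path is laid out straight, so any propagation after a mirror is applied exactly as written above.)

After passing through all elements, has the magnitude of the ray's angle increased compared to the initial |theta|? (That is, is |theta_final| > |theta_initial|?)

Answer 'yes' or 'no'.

Answer: no

Derivation:
Initial: x=-6.0000 theta=-0.5000
After 1 (propagate distance d=11): x=-11.5000 theta=-0.5000
After 2 (thin lens f=60): x=-11.5000 theta=-37/120 (≈-0.3083)
After 3 (propagate distance d=24): x=-18.9000 theta=-37/120 (≈-0.3083)
After 4 (thin lens f=49): x=-18.9000 theta=13/168 (≈0.0774)
After 5 (propagate distance d=27 (to screen)): x=-4707/280 (≈-16.8107) theta=13/168 (≈0.0774)
|theta_initial|=0.5000 |theta_final|=13/168 (≈0.0774) -> not increased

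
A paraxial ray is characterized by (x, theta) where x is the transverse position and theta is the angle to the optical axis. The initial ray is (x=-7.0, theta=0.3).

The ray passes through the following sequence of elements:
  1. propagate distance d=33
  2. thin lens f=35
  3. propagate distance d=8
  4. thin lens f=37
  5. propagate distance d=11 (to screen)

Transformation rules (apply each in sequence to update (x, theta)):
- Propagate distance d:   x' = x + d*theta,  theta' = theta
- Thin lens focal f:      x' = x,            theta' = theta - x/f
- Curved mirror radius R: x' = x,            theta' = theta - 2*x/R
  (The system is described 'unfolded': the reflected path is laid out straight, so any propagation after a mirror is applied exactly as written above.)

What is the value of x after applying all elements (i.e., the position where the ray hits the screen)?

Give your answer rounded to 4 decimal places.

Answer: 5.6471

Derivation:
Initial: x=-7.0000 theta=0.3000
After 1 (propagate distance d=33): x=2.9000 theta=0.3000
After 2 (thin lens f=35): x=2.9000 theta=38/175 (≈0.2171)
After 3 (propagate distance d=8): x=1623/350 (≈4.6371) theta=38/175 (≈0.2171)
After 4 (thin lens f=37): x=1623/350 (≈4.6371) theta=1189/12950 (≈0.0918)
After 5 (propagate distance d=11 (to screen)): x=7313/1295 (≈5.6471) theta=1189/12950 (≈0.0918)
Rounded to 4 decimal places: x = 5.6471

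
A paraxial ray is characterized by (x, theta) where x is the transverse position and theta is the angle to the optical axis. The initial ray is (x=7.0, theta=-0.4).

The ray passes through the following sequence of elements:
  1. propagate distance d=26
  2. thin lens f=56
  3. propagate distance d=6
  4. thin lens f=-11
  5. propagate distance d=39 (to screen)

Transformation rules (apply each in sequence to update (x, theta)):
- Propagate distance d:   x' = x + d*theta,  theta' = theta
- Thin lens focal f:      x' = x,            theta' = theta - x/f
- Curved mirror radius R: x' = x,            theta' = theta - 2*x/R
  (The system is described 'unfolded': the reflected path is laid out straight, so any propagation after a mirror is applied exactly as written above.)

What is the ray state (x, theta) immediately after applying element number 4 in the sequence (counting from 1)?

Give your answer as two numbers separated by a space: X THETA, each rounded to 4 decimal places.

Initial: x=7.0000 theta=-0.4000
After 1 (propagate distance d=26): x=-3.4000 theta=-0.4000
After 2 (thin lens f=56): x=-3.4000 theta=-19/56 (≈-0.3393)
After 3 (propagate distance d=6): x=-761/140 (≈-5.4357) theta=-19/56 (≈-0.3393)
After 4 (thin lens f=-11): x=-761/140 (≈-5.4357) theta=-2567/3080 (≈-0.8334)
Rounded to 4 decimal places: x = -5.4357, theta = -0.8334

Answer: -5.4357 -0.8334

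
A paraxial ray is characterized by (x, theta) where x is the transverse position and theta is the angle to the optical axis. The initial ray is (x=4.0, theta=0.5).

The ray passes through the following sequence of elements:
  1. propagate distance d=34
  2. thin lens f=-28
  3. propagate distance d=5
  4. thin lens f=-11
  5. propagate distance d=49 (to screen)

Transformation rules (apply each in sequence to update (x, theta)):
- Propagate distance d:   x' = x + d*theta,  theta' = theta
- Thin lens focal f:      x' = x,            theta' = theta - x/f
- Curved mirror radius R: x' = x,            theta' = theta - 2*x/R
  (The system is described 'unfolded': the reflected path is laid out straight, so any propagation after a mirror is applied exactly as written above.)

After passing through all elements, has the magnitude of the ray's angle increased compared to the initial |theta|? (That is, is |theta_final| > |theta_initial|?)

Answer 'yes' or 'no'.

Initial: x=4.0000 theta=0.5000
After 1 (propagate distance d=34): x=21.0000 theta=0.5000
After 2 (thin lens f=-28): x=21.0000 theta=1.2500
After 3 (propagate distance d=5): x=27.2500 theta=1.2500
After 4 (thin lens f=-11): x=27.2500 theta=41/11 (≈3.7273)
After 5 (propagate distance d=49 (to screen)): x=9235/44 (≈209.8864) theta=41/11 (≈3.7273)
|theta_initial|=0.5000 |theta_final|=41/11 (≈3.7273) -> increased

Answer: yes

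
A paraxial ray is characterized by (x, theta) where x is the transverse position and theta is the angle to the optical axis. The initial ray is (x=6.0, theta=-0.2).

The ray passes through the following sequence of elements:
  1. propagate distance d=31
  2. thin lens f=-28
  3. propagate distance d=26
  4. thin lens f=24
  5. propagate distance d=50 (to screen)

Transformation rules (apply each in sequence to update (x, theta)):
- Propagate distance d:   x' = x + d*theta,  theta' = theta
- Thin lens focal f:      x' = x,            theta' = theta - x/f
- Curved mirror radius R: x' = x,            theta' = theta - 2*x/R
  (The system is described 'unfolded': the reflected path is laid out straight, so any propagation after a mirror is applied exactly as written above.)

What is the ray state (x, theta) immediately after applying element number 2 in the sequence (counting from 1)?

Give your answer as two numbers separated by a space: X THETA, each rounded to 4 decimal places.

Initial: x=6.0000 theta=-0.2000
After 1 (propagate distance d=31): x=-0.2000 theta=-0.2000
After 2 (thin lens f=-28): x=-0.2000 theta=-29/140 (≈-0.2071)
Rounded to 4 decimal places: x = -0.2000, theta = -0.2071

Answer: -0.2000 -0.2071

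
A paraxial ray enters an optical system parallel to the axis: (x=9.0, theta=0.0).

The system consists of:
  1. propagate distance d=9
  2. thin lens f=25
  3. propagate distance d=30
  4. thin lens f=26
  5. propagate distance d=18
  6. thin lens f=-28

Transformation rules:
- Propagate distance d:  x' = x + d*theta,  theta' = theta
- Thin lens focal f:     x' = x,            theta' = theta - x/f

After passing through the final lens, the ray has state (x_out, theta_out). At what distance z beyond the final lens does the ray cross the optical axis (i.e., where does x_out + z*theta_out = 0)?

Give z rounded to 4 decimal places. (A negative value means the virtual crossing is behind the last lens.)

Answer: -12.9781

Derivation:
Initial: x=9.0000 theta=0.0000
After 1 (propagate distance d=9): x=9.0000 theta=0.0000
After 2 (thin lens f=25): x=9.0000 theta=-0.3600
After 3 (propagate distance d=30): x=-1.8000 theta=-0.3600
After 4 (thin lens f=26): x=-1.8000 theta=-189/650 (≈-0.2908)
After 5 (propagate distance d=18): x=-2286/325 (≈-7.0338) theta=-189/650 (≈-0.2908)
After 6 (thin lens f=-28): x=-2286/325 (≈-7.0338) theta=-1233/2275 (≈-0.5420)
z_focus = -x_out/theta_out = -(-2286/325)/(-1233/2275) = -1778/137 ≈ -12.9781
Rounded to 4 decimal places: z = -12.9781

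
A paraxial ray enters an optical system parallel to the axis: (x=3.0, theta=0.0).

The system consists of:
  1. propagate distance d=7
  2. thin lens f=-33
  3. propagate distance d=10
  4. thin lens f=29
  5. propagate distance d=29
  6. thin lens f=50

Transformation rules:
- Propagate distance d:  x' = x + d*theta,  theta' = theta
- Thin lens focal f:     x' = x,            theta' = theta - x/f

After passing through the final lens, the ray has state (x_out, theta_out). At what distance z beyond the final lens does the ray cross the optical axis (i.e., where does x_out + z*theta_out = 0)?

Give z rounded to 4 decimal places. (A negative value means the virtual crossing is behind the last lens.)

Initial: x=3.0000 theta=0.0000
After 1 (propagate distance d=7): x=3.0000 theta=0.0000
After 2 (thin lens f=-33): x=3.0000 theta=1/11 (≈0.0909)
After 3 (propagate distance d=10): x=43/11 (≈3.9091) theta=1/11 (≈0.0909)
After 4 (thin lens f=29): x=43/11 (≈3.9091) theta=-14/319 (≈-0.0439)
After 5 (propagate distance d=29): x=29/11 (≈2.6364) theta=-14/319 (≈-0.0439)
After 6 (thin lens f=50): x=29/11 (≈2.6364) theta=-1541/15950 (≈-0.0966)
z_focus = -x_out/theta_out = -(29/11)/(-1541/15950) = 42050/1541 ≈ 27.2875
Rounded to 4 decimal places: z = 27.2875

Answer: 27.2875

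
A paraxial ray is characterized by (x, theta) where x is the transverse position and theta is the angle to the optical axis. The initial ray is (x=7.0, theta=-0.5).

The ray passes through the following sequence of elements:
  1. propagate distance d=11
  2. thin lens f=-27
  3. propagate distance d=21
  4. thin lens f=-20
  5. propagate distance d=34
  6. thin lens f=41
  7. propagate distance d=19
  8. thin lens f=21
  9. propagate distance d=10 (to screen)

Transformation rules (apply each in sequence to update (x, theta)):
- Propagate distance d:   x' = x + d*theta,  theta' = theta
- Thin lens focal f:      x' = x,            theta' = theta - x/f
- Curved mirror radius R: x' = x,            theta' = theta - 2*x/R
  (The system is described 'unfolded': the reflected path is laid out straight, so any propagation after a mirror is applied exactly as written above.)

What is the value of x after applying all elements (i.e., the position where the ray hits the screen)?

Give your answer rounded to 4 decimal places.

Answer: -18.0301

Derivation:
Initial: x=7.0000 theta=-0.5000
After 1 (propagate distance d=11): x=1.5000 theta=-0.5000
After 2 (thin lens f=-27): x=1.5000 theta=-4/9 (≈-0.4444)
After 3 (propagate distance d=21): x=-47/6 (≈-7.8333) theta=-4/9 (≈-0.4444)
After 4 (thin lens f=-20): x=-47/6 (≈-7.8333) theta=-301/360 (≈-0.8361)
After 5 (propagate distance d=34): x=-6527/180 (≈-36.2611) theta=-301/360 (≈-0.8361)
After 6 (thin lens f=41): x=-6527/180 (≈-36.2611) theta=713/14760 (≈0.0483)
After 7 (propagate distance d=19): x=-57963/1640 (≈-35.3433) theta=713/14760 (≈0.0483)
After 8 (thin lens f=21): x=-57963/1640 (≈-35.3433) theta=4472/2583 (≈1.7313)
After 9 (propagate distance d=10 (to screen)): x=-1862869/103320 (≈-18.0301) theta=4472/2583 (≈1.7313)
Rounded to 4 decimal places: x = -18.0301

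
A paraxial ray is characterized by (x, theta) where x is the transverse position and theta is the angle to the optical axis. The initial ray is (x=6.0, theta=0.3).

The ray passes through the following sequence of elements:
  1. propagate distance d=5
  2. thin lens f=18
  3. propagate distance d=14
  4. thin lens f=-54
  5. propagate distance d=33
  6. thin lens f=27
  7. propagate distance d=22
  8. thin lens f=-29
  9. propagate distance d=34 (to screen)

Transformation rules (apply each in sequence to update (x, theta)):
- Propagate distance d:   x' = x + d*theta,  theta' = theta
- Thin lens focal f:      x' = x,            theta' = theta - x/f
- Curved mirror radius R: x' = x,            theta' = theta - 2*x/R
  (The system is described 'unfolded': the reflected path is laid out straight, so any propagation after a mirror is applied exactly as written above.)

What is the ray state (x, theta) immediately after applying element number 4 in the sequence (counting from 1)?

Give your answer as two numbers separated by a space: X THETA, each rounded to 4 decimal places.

Initial: x=6.0000 theta=0.3000
After 1 (propagate distance d=5): x=7.5000 theta=0.3000
After 2 (thin lens f=18): x=7.5000 theta=-7/60 (≈-0.1167)
After 3 (propagate distance d=14): x=88/15 (≈5.8667) theta=-7/60 (≈-0.1167)
After 4 (thin lens f=-54): x=88/15 (≈5.8667) theta=-13/1620 (≈-0.0080)
Rounded to 4 decimal places: x = 5.8667, theta = -0.0080

Answer: 5.8667 -0.0080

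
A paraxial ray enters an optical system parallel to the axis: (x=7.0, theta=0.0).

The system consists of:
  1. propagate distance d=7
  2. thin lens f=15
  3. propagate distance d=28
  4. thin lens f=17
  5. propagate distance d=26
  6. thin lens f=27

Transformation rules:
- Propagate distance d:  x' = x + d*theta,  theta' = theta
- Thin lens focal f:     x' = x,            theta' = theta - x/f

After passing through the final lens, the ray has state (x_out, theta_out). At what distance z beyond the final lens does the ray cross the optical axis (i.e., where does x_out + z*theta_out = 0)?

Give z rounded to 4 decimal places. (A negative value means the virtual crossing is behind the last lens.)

Answer: 40.4378

Derivation:
Initial: x=7.0000 theta=0.0000
After 1 (propagate distance d=7): x=7.0000 theta=0.0000
After 2 (thin lens f=15): x=7.0000 theta=-7/15 (≈-0.4667)
After 3 (propagate distance d=28): x=-91/15 (≈-6.0667) theta=-7/15 (≈-0.4667)
After 4 (thin lens f=17): x=-91/15 (≈-6.0667) theta=-28/255 (≈-0.1098)
After 5 (propagate distance d=26): x=-455/51 (≈-8.9216) theta=-28/255 (≈-0.1098)
After 6 (thin lens f=27): x=-455/51 (≈-8.9216) theta=1519/6885 (≈0.2206)
z_focus = -x_out/theta_out = -(-455/51)/(1519/6885) = 8775/217 ≈ 40.4378
Rounded to 4 decimal places: z = 40.4378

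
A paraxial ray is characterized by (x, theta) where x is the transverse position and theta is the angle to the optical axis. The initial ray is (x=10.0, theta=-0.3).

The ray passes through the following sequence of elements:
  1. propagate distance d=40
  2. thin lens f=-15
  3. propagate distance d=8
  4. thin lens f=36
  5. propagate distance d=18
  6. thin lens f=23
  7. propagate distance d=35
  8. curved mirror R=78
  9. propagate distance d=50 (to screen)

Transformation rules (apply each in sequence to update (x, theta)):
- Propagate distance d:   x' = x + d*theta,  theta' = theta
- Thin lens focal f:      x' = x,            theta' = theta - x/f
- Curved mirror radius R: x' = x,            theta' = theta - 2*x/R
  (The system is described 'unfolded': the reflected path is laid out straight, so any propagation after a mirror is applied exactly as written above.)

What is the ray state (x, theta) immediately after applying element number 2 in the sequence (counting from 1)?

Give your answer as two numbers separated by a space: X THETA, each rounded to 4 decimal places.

Initial: x=10.0000 theta=-0.3000
After 1 (propagate distance d=40): x=-2.0000 theta=-0.3000
After 2 (thin lens f=-15): x=-2.0000 theta=-13/30 (≈-0.4333)
Rounded to 4 decimal places: x = -2.0000, theta = -0.4333

Answer: -2.0000 -0.4333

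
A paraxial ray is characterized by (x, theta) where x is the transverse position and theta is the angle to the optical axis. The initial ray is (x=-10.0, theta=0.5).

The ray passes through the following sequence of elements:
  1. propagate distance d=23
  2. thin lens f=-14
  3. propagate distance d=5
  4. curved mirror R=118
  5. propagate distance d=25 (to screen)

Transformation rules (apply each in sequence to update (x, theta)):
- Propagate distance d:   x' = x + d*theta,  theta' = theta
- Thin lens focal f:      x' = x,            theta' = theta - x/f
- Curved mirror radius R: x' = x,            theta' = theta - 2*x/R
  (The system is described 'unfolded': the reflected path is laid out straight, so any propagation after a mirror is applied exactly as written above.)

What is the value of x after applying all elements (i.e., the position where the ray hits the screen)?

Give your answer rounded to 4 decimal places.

Initial: x=-10.0000 theta=0.5000
After 1 (propagate distance d=23): x=1.5000 theta=0.5000
After 2 (thin lens f=-14): x=1.5000 theta=17/28 (≈0.6071)
After 3 (propagate distance d=5): x=127/28 (≈4.5357) theta=17/28 (≈0.6071)
After 4 (curved mirror R=118): x=127/28 (≈4.5357) theta=219/413 (≈0.5303)
After 5 (propagate distance d=25 (to screen)): x=4199/236 (≈17.7924) theta=219/413 (≈0.5303)
Rounded to 4 decimal places: x = 17.7924

Answer: 17.7924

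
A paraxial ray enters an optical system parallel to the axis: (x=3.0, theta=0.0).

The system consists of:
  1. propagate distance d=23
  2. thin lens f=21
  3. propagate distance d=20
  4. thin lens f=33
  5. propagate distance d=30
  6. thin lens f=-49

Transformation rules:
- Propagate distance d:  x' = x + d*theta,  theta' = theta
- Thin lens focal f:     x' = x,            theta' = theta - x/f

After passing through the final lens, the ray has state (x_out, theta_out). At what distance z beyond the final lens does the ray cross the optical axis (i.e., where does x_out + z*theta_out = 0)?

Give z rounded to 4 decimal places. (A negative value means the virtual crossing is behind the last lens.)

Answer: -18.2296

Derivation:
Initial: x=3.0000 theta=0.0000
After 1 (propagate distance d=23): x=3.0000 theta=0.0000
After 2 (thin lens f=21): x=3.0000 theta=-1/7 (≈-0.1429)
After 3 (propagate distance d=20): x=1/7 (≈0.1429) theta=-1/7 (≈-0.1429)
After 4 (thin lens f=33): x=1/7 (≈0.1429) theta=-34/231 (≈-0.1472)
After 5 (propagate distance d=30): x=-47/11 (≈-4.2727) theta=-34/231 (≈-0.1472)
After 6 (thin lens f=-49): x=-47/11 (≈-4.2727) theta=-379/1617 (≈-0.2344)
z_focus = -x_out/theta_out = -(-47/11)/(-379/1617) = -6909/379 ≈ -18.2296
Rounded to 4 decimal places: z = -18.2296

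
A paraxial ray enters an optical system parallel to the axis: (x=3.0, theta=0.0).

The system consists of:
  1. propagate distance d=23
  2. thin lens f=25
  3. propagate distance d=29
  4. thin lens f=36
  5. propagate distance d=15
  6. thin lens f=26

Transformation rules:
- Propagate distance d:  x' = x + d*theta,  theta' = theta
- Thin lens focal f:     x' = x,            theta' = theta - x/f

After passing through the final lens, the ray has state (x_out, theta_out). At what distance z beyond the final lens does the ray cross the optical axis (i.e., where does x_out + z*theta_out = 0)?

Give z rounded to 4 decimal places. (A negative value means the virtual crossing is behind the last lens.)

Initial: x=3.0000 theta=0.0000
After 1 (propagate distance d=23): x=3.0000 theta=0.0000
After 2 (thin lens f=25): x=3.0000 theta=-0.1200
After 3 (propagate distance d=29): x=-0.4800 theta=-0.1200
After 4 (thin lens f=36): x=-0.4800 theta=-8/75 (≈-0.1067)
After 5 (propagate distance d=15): x=-2.0800 theta=-8/75 (≈-0.1067)
After 6 (thin lens f=26): x=-2.0800 theta=-2/75 (≈-0.0267)
z_focus = -x_out/theta_out = -(-2.0800)/(-2/75) = -78.0000
Rounded to 4 decimal places: z = -78.0000

Answer: -78.0000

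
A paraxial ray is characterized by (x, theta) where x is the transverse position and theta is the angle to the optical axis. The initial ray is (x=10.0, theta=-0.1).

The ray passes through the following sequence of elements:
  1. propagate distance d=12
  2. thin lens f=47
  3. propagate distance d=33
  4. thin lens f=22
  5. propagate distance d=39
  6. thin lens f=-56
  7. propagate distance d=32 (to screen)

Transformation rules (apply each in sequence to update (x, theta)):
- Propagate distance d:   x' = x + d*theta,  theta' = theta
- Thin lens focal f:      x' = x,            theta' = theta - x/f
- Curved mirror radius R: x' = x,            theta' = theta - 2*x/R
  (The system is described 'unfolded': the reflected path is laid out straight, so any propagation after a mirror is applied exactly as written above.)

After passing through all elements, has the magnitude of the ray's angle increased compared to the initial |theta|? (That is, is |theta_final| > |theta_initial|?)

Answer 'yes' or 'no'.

Answer: yes

Derivation:
Initial: x=10.0000 theta=-0.1000
After 1 (propagate distance d=12): x=8.8000 theta=-0.1000
After 2 (thin lens f=47): x=8.8000 theta=-27/94 (≈-0.2872)
After 3 (propagate distance d=33): x=-319/470 (≈-0.6787) theta=-27/94 (≈-0.2872)
After 4 (thin lens f=22): x=-319/470 (≈-0.6787) theta=-241/940 (≈-0.2564)
After 5 (propagate distance d=39): x=-10037/940 (≈-10.6777) theta=-241/940 (≈-0.2564)
After 6 (thin lens f=-56): x=-10037/940 (≈-10.6777) theta=-23533/52640 (≈-0.4471)
After 7 (propagate distance d=32 (to screen)): x=-164391/6580 (≈-24.9834) theta=-23533/52640 (≈-0.4471)
|theta_initial|=0.1000 |theta_final|=23533/52640 (≈0.4471) -> increased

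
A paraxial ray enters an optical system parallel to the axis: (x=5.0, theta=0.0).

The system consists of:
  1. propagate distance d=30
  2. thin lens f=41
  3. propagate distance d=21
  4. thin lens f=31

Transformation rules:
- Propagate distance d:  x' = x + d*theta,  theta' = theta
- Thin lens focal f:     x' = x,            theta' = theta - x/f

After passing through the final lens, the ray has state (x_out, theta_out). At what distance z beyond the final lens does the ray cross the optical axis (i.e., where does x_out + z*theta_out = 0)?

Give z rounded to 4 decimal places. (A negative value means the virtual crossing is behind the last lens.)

Answer: 12.1569

Derivation:
Initial: x=5.0000 theta=0.0000
After 1 (propagate distance d=30): x=5.0000 theta=0.0000
After 2 (thin lens f=41): x=5.0000 theta=-5/41 (≈-0.1220)
After 3 (propagate distance d=21): x=100/41 (≈2.4390) theta=-5/41 (≈-0.1220)
After 4 (thin lens f=31): x=100/41 (≈2.4390) theta=-255/1271 (≈-0.2006)
z_focus = -x_out/theta_out = -(100/41)/(-255/1271) = 620/51 ≈ 12.1569
Rounded to 4 decimal places: z = 12.1569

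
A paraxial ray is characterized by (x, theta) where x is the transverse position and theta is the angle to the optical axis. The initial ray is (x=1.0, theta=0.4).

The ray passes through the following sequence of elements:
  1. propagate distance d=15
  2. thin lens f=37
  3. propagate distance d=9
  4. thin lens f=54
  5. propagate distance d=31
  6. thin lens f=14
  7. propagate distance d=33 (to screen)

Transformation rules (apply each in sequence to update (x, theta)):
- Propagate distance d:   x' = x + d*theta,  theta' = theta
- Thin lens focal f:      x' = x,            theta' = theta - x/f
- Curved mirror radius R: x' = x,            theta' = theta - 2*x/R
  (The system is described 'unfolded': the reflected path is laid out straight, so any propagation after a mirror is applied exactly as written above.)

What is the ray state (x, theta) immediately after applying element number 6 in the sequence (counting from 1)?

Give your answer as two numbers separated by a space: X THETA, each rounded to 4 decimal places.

Initial: x=1.0000 theta=0.4000
After 1 (propagate distance d=15): x=7.0000 theta=0.4000
After 2 (thin lens f=37): x=7.0000 theta=39/185 (≈0.2108)
After 3 (propagate distance d=9): x=1646/185 (≈8.8973) theta=39/185 (≈0.2108)
After 4 (thin lens f=54): x=1646/185 (≈8.8973) theta=46/999 (≈0.0460)
After 5 (propagate distance d=31): x=51572/4995 (≈10.3247) theta=46/999 (≈0.0460)
After 6 (thin lens f=14): x=51572/4995 (≈10.3247) theta=-24176/34965 (≈-0.6914)
Rounded to 4 decimal places: x = 10.3247, theta = -0.6914

Answer: 10.3247 -0.6914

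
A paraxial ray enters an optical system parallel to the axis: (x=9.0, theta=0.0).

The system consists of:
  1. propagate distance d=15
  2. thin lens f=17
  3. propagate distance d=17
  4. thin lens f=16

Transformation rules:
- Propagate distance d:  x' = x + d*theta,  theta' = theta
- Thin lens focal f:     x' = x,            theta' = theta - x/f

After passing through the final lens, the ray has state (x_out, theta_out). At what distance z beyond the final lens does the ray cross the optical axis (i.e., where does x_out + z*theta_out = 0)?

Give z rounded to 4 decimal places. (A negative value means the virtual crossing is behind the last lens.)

Initial: x=9.0000 theta=0.0000
After 1 (propagate distance d=15): x=9.0000 theta=0.0000
After 2 (thin lens f=17): x=9.0000 theta=-9/17 (≈-0.5294)
After 3 (propagate distance d=17): x=0.0000 theta=-9/17 (≈-0.5294)
After 4 (thin lens f=16): x=0.0000 theta=-9/17 (≈-0.5294)
z_focus = -x_out/theta_out = -(0.0000)/(-9/17) = 0.0000
Rounded to 4 decimal places: z = 0.0000

Answer: 0.0000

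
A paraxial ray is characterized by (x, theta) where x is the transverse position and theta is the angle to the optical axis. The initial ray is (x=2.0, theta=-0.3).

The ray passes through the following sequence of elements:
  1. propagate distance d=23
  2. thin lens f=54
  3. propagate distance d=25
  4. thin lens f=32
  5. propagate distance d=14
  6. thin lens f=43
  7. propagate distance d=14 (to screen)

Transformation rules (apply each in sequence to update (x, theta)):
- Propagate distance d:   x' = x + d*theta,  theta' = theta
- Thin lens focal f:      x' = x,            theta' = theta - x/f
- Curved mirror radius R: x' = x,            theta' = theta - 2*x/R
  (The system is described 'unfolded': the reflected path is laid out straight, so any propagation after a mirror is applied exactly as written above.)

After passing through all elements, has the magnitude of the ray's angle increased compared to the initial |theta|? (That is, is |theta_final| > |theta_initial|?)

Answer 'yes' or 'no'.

Initial: x=2.0000 theta=-0.3000
After 1 (propagate distance d=23): x=-4.9000 theta=-0.3000
After 2 (thin lens f=54): x=-4.9000 theta=-113/540 (≈-0.2093)
After 3 (propagate distance d=25): x=-5471/540 (≈-10.1315) theta=-113/540 (≈-0.2093)
After 4 (thin lens f=32): x=-5471/540 (≈-10.1315) theta=371/3456 (≈0.1073)
After 5 (propagate distance d=14): x=-74551/8640 (≈-8.6286) theta=371/3456 (≈0.1073)
After 6 (thin lens f=43): x=-74551/8640 (≈-8.6286) theta=76289/247680 (≈0.3080)
After 7 (propagate distance d=14 (to screen)): x=-200453/46440 (≈-4.3164) theta=76289/247680 (≈0.3080)
|theta_initial|=0.3000 |theta_final|=76289/247680 (≈0.3080) -> increased

Answer: yes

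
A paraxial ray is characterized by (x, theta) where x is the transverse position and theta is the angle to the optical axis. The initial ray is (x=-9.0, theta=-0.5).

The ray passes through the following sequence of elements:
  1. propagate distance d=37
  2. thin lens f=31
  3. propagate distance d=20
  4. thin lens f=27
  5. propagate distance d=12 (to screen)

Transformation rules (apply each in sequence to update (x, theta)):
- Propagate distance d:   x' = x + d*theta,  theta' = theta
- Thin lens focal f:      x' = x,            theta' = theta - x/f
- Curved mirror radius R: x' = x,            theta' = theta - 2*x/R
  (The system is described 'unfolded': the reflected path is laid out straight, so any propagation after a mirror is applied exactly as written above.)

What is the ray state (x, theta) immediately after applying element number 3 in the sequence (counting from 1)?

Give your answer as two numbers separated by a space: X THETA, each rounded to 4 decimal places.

Initial: x=-9.0000 theta=-0.5000
After 1 (propagate distance d=37): x=-27.5000 theta=-0.5000
After 2 (thin lens f=31): x=-27.5000 theta=12/31 (≈0.3871)
After 3 (propagate distance d=20): x=-1225/62 (≈-19.7581) theta=12/31 (≈0.3871)
Rounded to 4 decimal places: x = -19.7581, theta = 0.3871

Answer: -19.7581 0.3871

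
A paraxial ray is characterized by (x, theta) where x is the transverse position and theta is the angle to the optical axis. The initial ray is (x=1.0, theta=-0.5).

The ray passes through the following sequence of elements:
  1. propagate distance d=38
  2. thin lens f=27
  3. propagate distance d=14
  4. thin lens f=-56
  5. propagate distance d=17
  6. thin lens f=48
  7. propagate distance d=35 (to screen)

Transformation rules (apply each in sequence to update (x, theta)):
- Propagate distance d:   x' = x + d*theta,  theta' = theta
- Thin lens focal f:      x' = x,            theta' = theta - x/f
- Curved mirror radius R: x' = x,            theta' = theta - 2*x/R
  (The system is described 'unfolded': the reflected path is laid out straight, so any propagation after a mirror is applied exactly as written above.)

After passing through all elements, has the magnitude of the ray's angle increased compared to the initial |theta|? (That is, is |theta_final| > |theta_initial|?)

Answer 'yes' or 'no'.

Answer: no

Derivation:
Initial: x=1.0000 theta=-0.5000
After 1 (propagate distance d=38): x=-18.0000 theta=-0.5000
After 2 (thin lens f=27): x=-18.0000 theta=1/6 (≈0.1667)
After 3 (propagate distance d=14): x=-47/3 (≈-15.6667) theta=1/6 (≈0.1667)
After 4 (thin lens f=-56): x=-47/3 (≈-15.6667) theta=-19/168 (≈-0.1131)
After 5 (propagate distance d=17): x=-985/56 (≈-17.5893) theta=-19/168 (≈-0.1131)
After 6 (thin lens f=48): x=-985/56 (≈-17.5893) theta=227/896 (≈0.2533)
After 7 (propagate distance d=35 (to screen)): x=-7815/896 (≈-8.7221) theta=227/896 (≈0.2533)
|theta_initial|=0.5000 |theta_final|=227/896 (≈0.2533) -> not increased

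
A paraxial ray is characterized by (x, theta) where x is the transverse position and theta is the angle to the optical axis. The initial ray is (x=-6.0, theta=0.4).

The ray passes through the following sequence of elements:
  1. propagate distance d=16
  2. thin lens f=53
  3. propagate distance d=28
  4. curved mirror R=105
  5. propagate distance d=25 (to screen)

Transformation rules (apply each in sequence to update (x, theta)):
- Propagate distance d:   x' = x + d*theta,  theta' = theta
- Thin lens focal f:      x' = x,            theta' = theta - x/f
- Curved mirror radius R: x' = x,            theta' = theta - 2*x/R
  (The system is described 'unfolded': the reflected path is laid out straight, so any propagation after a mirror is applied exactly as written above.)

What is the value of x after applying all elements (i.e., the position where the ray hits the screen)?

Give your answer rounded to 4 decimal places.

Answer: 15.7768

Derivation:
Initial: x=-6.0000 theta=0.4000
After 1 (propagate distance d=16): x=0.4000 theta=0.4000
After 2 (thin lens f=53): x=0.4000 theta=104/265 (≈0.3925)
After 3 (propagate distance d=28): x=3018/265 (≈11.3887) theta=104/265 (≈0.3925)
After 4 (curved mirror R=105): x=3018/265 (≈11.3887) theta=1628/9275 (≈0.1755)
After 5 (propagate distance d=25 (to screen)): x=29266/1855 (≈15.7768) theta=1628/9275 (≈0.1755)
Rounded to 4 decimal places: x = 15.7768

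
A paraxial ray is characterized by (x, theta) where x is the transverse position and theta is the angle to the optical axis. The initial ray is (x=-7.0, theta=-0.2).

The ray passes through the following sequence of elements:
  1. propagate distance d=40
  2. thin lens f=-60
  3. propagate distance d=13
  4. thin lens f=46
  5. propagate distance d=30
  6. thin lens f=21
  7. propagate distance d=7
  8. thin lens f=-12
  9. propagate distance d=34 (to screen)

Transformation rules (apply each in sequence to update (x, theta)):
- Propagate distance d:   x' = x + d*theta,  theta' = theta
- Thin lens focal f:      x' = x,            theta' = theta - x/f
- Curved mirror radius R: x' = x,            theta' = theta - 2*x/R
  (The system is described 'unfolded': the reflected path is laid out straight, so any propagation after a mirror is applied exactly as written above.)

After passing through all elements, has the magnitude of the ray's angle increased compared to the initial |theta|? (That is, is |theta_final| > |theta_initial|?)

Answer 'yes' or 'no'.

Answer: no

Derivation:
Initial: x=-7.0000 theta=-0.2000
After 1 (propagate distance d=40): x=-15.0000 theta=-0.2000
After 2 (thin lens f=-60): x=-15.0000 theta=-0.4500
After 3 (propagate distance d=13): x=-20.8500 theta=-0.4500
After 4 (thin lens f=46): x=-20.8500 theta=3/920 (≈0.0033)
After 5 (propagate distance d=30): x=-4773/230 (≈-20.7522) theta=3/920 (≈0.0033)
After 6 (thin lens f=21): x=-4773/230 (≈-20.7522) theta=1277/1288 (≈0.9915)
After 7 (propagate distance d=7): x=-12707/920 (≈-13.8120) theta=1277/1288 (≈0.9915)
After 8 (thin lens f=-12): x=-12707/920 (≈-13.8120) theta=-12329/77280 (≈-0.1595)
After 9 (propagate distance d=34 (to screen)): x=-743287/38640 (≈-19.2362) theta=-12329/77280 (≈-0.1595)
|theta_initial|=0.2000 |theta_final|=12329/77280 (≈0.1595) -> not increased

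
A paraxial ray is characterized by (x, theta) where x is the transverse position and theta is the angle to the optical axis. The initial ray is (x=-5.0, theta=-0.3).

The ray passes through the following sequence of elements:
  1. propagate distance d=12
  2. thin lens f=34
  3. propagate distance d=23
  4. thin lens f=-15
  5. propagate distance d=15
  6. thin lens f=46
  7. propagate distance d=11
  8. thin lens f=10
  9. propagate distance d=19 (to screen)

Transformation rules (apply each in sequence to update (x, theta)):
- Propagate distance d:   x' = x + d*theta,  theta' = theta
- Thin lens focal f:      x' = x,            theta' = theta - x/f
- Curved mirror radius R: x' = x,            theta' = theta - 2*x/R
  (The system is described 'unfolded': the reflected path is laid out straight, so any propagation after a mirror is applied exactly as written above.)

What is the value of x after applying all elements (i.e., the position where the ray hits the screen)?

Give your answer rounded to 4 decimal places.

Initial: x=-5.0000 theta=-0.3000
After 1 (propagate distance d=12): x=-8.6000 theta=-0.3000
After 2 (thin lens f=34): x=-8.6000 theta=-4/85 (≈-0.0471)
After 3 (propagate distance d=23): x=-823/85 (≈-9.6824) theta=-4/85 (≈-0.0471)
After 4 (thin lens f=-15): x=-823/85 (≈-9.6824) theta=-883/1275 (≈-0.6925)
After 5 (propagate distance d=15): x=-1706/85 (≈-20.0706) theta=-883/1275 (≈-0.6925)
After 6 (thin lens f=46): x=-1706/85 (≈-20.0706) theta=-442/1725 (≈-0.2562)
After 7 (propagate distance d=11): x=-671224/29325 (≈-22.8891) theta=-442/1725 (≈-0.2562)
After 8 (thin lens f=10): x=-671224/29325 (≈-22.8891) theta=298042/146625 (≈2.0327)
After 9 (propagate distance d=19 (to screen)): x=2306678/146625 (≈15.7318) theta=298042/146625 (≈2.0327)
Rounded to 4 decimal places: x = 15.7318

Answer: 15.7318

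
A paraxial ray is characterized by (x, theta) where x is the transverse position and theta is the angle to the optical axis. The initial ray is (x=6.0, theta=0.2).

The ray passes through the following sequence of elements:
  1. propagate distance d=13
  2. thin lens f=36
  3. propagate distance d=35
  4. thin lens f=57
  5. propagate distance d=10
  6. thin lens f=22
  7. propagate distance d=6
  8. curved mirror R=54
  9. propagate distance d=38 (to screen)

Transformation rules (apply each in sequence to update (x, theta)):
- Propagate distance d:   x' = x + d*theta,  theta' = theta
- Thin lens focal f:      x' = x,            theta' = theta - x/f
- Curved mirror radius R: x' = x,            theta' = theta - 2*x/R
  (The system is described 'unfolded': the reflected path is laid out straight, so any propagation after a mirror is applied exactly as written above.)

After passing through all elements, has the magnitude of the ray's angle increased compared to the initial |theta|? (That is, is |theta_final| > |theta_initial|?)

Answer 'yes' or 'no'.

Initial: x=6.0000 theta=0.2000
After 1 (propagate distance d=13): x=8.6000 theta=0.2000
After 2 (thin lens f=36): x=8.6000 theta=-7/180 (≈-0.0389)
After 3 (propagate distance d=35): x=1303/180 (≈7.2389) theta=-7/180 (≈-0.0389)
After 4 (thin lens f=57): x=1303/180 (≈7.2389) theta=-851/5130 (≈-0.1659)
After 5 (propagate distance d=10): x=57251/10260 (≈5.5800) theta=-851/5130 (≈-0.1659)
After 6 (thin lens f=22): x=57251/10260 (≈5.5800) theta=-6313/15048 (≈-0.4195)
After 7 (propagate distance d=6): x=86419/28215 (≈3.0629) theta=-6313/15048 (≈-0.4195)
After 8 (curved mirror R=54): x=86419/28215 (≈3.0629) theta=-3248117/6094440 (≈-0.5330)
After 9 (propagate distance d=38 (to screen)): x=-52380971/3047220 (≈-17.1898) theta=-3248117/6094440 (≈-0.5330)
|theta_initial|=0.2000 |theta_final|=3248117/6094440 (≈0.5330) -> increased

Answer: yes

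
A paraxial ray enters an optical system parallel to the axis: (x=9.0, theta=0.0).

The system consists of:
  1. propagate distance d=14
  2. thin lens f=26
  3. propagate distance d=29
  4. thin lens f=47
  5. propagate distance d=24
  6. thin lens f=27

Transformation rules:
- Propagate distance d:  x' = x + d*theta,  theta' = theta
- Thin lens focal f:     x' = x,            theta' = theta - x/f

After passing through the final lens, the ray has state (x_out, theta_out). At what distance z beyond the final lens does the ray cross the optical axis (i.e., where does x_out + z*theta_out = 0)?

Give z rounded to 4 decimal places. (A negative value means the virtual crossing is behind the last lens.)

Initial: x=9.0000 theta=0.0000
After 1 (propagate distance d=14): x=9.0000 theta=0.0000
After 2 (thin lens f=26): x=9.0000 theta=-9/26 (≈-0.3462)
After 3 (propagate distance d=29): x=-27/26 (≈-1.0385) theta=-9/26 (≈-0.3462)
After 4 (thin lens f=47): x=-27/26 (≈-1.0385) theta=-198/611 (≈-0.3241)
After 5 (propagate distance d=24): x=-10773/1222 (≈-8.8159) theta=-198/611 (≈-0.3241)
After 6 (thin lens f=27): x=-10773/1222 (≈-8.8159) theta=3/1222 (≈0.0025)
z_focus = -x_out/theta_out = -(-10773/1222)/(3/1222) = 3591.0000
Rounded to 4 decimal places: z = 3591.0000

Answer: 3591.0000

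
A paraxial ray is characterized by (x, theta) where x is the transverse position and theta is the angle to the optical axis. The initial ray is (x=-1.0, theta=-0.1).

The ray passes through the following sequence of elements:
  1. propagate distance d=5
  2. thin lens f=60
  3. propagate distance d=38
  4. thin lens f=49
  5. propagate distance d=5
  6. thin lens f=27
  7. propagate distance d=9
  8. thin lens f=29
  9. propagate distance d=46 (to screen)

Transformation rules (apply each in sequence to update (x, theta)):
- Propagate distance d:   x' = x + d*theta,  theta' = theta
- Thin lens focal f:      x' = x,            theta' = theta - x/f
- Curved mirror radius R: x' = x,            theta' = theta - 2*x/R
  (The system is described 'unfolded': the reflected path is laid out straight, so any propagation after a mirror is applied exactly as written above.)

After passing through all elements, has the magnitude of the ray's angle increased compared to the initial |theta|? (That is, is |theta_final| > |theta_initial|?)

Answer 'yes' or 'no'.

Initial: x=-1.0000 theta=-0.1000
After 1 (propagate distance d=5): x=-1.5000 theta=-0.1000
After 2 (thin lens f=60): x=-1.5000 theta=-0.0750
After 3 (propagate distance d=38): x=-4.3500 theta=-0.0750
After 4 (thin lens f=49): x=-4.3500 theta=27/1960 (≈0.0138)
After 5 (propagate distance d=5): x=-8391/1960 (≈-4.2811) theta=27/1960 (≈0.0138)
After 6 (thin lens f=27): x=-8391/1960 (≈-4.2811) theta=76/441 (≈0.1723)
After 7 (propagate distance d=9): x=-5351/1960 (≈-2.7301) theta=76/441 (≈0.1723)
After 8 (thin lens f=29): x=-5351/1960 (≈-2.7301) theta=136319/511560 (≈0.2665)
After 9 (propagate distance d=46 (to screen)): x=4874063/511560 (≈9.5278) theta=136319/511560 (≈0.2665)
|theta_initial|=0.1000 |theta_final|=136319/511560 (≈0.2665) -> increased

Answer: yes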